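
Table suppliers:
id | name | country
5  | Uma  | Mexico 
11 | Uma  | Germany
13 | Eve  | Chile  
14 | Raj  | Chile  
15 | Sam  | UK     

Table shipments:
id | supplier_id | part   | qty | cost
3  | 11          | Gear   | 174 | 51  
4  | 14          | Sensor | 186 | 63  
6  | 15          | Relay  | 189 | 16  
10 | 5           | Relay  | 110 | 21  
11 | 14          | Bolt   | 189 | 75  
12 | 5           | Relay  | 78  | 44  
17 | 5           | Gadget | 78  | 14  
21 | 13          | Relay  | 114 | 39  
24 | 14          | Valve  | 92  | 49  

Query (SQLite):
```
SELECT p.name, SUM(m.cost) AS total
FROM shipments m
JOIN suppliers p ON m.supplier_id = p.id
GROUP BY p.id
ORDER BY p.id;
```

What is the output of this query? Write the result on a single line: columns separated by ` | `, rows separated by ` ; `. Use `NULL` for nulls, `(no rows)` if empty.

Uma | 79 ; Uma | 51 ; Eve | 39 ; Raj | 187 ; Sam | 16

Join each shipments row to its suppliers via supplier_id.
Group joined rows by suppliers.id; compute SUM(m.cost) per group.
  5: ids {10, 12, 17} → SUM(m.cost)=79
  11: ids {3} → SUM(m.cost)=51
  13: ids {21} → SUM(m.cost)=39
  14: ids {4, 11, 24} → SUM(m.cost)=187
  15: ids {6} → SUM(m.cost)=16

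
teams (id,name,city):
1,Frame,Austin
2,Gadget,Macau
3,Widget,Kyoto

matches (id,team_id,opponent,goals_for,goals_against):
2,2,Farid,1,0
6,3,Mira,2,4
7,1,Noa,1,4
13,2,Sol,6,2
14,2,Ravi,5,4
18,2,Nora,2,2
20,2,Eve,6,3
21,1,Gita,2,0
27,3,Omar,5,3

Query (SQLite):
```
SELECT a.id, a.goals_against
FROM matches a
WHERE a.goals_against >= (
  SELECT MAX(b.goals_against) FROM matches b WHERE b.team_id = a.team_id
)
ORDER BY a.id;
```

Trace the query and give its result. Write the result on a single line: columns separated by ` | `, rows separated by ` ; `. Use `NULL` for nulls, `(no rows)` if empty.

6 | 4 ; 7 | 4 ; 14 | 4

For each matches row a, compute MAX(goals_against) over rows sharing a.team_id.
Keep row a if a.goals_against >= that per-group MAX.
  team_id=1: MAX(goals_against) = 4
  team_id=2: MAX(goals_against) = 4
  team_id=3: MAX(goals_against) = 4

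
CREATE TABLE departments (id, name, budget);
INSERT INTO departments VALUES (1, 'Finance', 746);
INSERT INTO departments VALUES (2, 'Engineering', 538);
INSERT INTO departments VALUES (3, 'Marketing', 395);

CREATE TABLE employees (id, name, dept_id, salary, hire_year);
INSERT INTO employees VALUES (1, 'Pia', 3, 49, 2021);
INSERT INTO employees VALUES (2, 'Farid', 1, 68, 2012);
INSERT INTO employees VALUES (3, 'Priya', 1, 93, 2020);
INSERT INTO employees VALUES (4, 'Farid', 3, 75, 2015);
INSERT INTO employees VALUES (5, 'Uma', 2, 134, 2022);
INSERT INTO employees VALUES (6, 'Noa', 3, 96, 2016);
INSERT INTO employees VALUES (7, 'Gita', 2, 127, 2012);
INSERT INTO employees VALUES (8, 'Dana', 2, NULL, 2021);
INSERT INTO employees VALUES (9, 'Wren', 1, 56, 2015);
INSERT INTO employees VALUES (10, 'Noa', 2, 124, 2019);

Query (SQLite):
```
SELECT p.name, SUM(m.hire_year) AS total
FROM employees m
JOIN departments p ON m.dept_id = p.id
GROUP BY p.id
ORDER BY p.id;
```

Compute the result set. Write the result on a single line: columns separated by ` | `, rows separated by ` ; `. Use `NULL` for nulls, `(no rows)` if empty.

Join each employees row to its departments via dept_id.
Group joined rows by departments.id; compute SUM(m.hire_year) per group.
  1: ids {2, 3, 9} → SUM(m.hire_year)=6047
  2: ids {5, 7, 8, 10} → SUM(m.hire_year)=8074
  3: ids {1, 4, 6} → SUM(m.hire_year)=6052

Finance | 6047 ; Engineering | 8074 ; Marketing | 6052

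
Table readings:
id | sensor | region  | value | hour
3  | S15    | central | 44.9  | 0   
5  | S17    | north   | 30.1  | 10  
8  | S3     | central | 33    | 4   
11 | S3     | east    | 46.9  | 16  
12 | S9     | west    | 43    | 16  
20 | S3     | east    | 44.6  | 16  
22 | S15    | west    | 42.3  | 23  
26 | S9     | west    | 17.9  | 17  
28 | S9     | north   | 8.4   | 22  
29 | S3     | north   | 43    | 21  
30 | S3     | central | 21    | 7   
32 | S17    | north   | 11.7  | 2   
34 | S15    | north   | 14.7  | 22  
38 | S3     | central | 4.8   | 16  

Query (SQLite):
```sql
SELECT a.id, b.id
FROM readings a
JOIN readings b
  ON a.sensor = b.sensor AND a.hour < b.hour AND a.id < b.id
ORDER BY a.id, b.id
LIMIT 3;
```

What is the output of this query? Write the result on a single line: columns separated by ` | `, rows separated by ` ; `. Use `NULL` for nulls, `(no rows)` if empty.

3 | 22 ; 3 | 34 ; 8 | 11

Pairs (a,b) with same sensor, a.hour < b.hour, a.id < b.id.
sensor groups: S15:{3,22,34} S17:{5,32} S3:{8,11,20,29,30,38} S9:{12,26,28}
Ordered by (a.id, b.id); first 3.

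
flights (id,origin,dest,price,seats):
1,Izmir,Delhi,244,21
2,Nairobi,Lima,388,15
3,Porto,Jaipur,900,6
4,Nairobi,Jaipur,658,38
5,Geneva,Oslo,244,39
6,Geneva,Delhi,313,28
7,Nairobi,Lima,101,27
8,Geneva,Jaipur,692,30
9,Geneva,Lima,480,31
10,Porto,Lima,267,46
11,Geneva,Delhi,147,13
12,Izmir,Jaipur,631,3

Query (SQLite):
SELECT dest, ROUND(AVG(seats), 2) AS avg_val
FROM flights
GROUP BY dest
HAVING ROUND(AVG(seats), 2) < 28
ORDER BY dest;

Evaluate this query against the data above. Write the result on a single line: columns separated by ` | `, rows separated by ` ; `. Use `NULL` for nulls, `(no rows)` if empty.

Partition flights by dest; compute ROUND(AVG(seats), 2) within each group.
HAVING: keep groups where ROUND(AVG(seats), 2) < 28.
  Delhi: ids {1, 6, 11} → ROUND(AVG(seats), 2)=20.67
  Jaipur: ids {3, 4, 8, 12} → ROUND(AVG(seats), 2)=19.25
  Lima: ids {2, 7, 9, 10} → ROUND(AVG(seats), 2)=29.75
  Oslo: ids {5} → ROUND(AVG(seats), 2)=39

Delhi | 20.67 ; Jaipur | 19.25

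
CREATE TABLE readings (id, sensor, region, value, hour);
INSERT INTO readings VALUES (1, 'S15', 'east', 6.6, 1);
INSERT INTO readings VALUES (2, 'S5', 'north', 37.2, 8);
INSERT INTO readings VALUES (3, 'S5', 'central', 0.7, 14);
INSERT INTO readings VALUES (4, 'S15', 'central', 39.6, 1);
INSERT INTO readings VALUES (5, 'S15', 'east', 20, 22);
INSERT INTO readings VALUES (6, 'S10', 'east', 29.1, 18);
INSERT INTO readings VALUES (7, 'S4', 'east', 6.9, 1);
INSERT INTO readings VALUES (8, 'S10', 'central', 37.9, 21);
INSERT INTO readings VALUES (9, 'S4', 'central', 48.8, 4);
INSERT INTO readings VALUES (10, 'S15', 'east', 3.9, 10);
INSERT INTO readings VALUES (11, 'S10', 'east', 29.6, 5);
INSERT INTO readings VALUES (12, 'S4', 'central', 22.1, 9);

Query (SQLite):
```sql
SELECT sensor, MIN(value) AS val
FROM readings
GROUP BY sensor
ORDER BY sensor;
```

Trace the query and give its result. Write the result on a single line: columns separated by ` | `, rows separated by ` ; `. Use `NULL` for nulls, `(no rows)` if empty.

S10 | 29.1 ; S15 | 3.9 ; S4 | 6.9 ; S5 | 0.7

Partition readings by sensor; compute MIN(value) within each group.
  S10: ids {6, 8, 11} → MIN(value)=29.1
  S15: ids {1, 4, 5, 10} → MIN(value)=3.9
  S4: ids {7, 9, 12} → MIN(value)=6.9
  S5: ids {2, 3} → MIN(value)=0.7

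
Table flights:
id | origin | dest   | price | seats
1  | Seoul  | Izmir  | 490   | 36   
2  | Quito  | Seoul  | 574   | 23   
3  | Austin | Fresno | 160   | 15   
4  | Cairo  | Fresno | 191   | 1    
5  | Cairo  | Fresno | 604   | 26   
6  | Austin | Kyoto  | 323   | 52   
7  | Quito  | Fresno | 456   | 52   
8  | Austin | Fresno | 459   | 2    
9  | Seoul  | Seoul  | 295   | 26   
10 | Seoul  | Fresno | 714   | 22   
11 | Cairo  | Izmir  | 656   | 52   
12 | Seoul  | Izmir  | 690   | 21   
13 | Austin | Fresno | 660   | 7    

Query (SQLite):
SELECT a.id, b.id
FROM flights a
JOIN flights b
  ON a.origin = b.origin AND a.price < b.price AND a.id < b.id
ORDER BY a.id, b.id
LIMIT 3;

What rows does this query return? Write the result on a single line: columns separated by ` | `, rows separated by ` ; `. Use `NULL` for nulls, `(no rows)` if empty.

Pairs (a,b) with same origin, a.price < b.price, a.id < b.id.
origin groups: Austin:{3,6,8,13} Cairo:{4,5,11} Quito:{2,7} Seoul:{1,9,10,12}
Ordered by (a.id, b.id); first 3.

1 | 10 ; 1 | 12 ; 3 | 6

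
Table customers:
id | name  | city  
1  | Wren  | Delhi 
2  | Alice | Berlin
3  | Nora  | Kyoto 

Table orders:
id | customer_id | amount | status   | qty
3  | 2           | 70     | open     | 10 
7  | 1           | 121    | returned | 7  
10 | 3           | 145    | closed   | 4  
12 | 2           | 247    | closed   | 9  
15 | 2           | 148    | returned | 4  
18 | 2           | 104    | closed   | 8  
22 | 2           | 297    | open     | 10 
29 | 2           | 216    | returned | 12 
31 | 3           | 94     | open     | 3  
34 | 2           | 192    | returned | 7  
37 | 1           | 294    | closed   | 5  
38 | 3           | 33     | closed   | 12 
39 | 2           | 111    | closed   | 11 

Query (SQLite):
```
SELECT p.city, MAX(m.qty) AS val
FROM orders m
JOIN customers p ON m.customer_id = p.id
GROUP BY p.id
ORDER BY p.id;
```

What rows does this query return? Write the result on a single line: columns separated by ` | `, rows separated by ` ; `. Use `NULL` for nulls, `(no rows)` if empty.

Delhi | 7 ; Berlin | 12 ; Kyoto | 12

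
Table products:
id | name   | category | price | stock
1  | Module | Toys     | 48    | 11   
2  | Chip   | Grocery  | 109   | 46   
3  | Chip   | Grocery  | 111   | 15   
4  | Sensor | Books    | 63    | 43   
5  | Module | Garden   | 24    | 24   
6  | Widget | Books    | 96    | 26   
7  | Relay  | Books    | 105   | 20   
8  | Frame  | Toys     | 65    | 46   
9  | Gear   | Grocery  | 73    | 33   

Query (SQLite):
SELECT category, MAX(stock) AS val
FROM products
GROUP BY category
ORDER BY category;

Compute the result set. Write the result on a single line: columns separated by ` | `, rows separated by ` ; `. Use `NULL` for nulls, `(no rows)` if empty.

Partition products by category; compute MAX(stock) within each group.
  Books: ids {4, 6, 7} → MAX(stock)=43
  Garden: ids {5} → MAX(stock)=24
  Grocery: ids {2, 3, 9} → MAX(stock)=46
  Toys: ids {1, 8} → MAX(stock)=46

Books | 43 ; Garden | 24 ; Grocery | 46 ; Toys | 46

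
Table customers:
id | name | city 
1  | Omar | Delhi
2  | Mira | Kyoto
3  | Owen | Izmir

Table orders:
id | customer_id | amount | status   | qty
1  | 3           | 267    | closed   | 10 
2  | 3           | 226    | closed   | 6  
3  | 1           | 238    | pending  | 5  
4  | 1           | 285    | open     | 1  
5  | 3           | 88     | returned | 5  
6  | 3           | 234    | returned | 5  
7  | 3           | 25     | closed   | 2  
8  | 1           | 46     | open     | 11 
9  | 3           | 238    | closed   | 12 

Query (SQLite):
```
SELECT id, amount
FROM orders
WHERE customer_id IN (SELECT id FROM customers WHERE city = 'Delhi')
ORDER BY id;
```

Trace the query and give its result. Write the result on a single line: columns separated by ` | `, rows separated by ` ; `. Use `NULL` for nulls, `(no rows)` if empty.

Inner query: customers.id where city = 'Delhi'.
Outer: keep orders rows whose customer_id is in that set.
Inner query → {1}

3 | 238 ; 4 | 285 ; 8 | 46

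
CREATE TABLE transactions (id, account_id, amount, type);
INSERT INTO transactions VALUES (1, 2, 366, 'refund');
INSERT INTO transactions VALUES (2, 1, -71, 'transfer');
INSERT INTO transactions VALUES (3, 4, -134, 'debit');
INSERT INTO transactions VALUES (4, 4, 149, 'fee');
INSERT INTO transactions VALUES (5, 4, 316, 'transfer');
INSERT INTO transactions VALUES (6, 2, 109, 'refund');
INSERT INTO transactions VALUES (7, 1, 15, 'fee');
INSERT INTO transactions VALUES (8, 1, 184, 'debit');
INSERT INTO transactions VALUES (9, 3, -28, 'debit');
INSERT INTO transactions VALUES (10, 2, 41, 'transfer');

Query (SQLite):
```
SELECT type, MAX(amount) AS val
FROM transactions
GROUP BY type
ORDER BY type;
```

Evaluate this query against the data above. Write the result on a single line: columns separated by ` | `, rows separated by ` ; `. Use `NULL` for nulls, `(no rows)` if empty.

Partition transactions by type; compute MAX(amount) within each group.
  debit: ids {3, 8, 9} → MAX(amount)=184
  fee: ids {4, 7} → MAX(amount)=149
  refund: ids {1, 6} → MAX(amount)=366
  transfer: ids {2, 5, 10} → MAX(amount)=316

debit | 184 ; fee | 149 ; refund | 366 ; transfer | 316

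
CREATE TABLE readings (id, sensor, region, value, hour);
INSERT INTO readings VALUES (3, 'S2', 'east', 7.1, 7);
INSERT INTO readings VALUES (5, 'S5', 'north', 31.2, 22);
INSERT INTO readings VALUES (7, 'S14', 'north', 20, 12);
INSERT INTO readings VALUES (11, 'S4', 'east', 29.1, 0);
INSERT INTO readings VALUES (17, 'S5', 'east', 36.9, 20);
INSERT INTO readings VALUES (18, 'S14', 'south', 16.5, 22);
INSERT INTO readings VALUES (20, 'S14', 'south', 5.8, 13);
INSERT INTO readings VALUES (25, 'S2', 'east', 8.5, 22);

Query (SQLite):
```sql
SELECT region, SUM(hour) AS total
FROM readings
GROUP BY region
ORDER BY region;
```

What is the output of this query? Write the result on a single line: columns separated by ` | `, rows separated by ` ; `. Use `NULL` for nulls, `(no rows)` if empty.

Partition readings by region; compute SUM(hour) within each group.
  east: ids {3, 11, 17, 25} → SUM(hour)=49
  north: ids {5, 7} → SUM(hour)=34
  south: ids {18, 20} → SUM(hour)=35

east | 49 ; north | 34 ; south | 35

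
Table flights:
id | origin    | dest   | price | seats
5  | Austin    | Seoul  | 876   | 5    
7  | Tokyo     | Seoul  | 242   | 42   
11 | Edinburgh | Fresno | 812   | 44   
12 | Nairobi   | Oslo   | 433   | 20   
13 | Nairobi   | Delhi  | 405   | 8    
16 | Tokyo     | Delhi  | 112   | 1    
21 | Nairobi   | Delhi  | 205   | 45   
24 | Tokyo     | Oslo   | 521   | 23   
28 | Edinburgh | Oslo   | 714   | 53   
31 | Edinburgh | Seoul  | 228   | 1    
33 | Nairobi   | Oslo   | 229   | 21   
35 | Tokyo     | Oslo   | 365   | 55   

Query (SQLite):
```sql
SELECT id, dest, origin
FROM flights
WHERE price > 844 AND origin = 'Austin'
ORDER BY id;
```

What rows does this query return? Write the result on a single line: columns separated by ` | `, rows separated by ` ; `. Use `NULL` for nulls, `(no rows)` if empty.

price > 844: ids {5}
origin = 'Austin': ids {5}
Combine with AND.

5 | Seoul | Austin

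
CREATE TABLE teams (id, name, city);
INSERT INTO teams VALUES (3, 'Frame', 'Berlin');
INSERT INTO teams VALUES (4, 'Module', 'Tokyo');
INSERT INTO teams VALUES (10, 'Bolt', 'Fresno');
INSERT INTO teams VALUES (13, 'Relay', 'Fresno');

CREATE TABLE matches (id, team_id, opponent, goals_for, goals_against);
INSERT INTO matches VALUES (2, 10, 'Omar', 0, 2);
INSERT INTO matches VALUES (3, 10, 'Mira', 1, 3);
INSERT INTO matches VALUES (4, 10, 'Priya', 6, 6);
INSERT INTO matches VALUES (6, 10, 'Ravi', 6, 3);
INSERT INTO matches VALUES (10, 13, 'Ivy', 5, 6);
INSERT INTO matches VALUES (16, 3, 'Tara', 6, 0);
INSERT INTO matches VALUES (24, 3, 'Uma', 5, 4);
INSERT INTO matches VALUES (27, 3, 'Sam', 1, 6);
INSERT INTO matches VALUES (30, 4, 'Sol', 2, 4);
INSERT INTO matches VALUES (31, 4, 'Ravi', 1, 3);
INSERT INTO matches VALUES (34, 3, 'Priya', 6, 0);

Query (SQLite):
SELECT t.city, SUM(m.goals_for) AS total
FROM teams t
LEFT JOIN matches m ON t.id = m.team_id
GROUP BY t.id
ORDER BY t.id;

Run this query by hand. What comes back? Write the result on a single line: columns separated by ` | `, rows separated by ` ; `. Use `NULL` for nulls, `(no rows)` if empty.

Berlin | 18 ; Tokyo | 3 ; Fresno | 13 ; Fresno | 5

LEFT JOIN keeps every teams row; unmatched ones get NULL for matches columns.
Group by teams.id and compute SUM(m.goals_for). SUM over an all-NULL group is NULL.
  3: ids {16, 24, 27, 34} → SUM(m.goals_for)=18
  4: ids {30, 31} → SUM(m.goals_for)=3
  10: ids {2, 3, 4, 6} → SUM(m.goals_for)=13
  13: ids {10} → SUM(m.goals_for)=5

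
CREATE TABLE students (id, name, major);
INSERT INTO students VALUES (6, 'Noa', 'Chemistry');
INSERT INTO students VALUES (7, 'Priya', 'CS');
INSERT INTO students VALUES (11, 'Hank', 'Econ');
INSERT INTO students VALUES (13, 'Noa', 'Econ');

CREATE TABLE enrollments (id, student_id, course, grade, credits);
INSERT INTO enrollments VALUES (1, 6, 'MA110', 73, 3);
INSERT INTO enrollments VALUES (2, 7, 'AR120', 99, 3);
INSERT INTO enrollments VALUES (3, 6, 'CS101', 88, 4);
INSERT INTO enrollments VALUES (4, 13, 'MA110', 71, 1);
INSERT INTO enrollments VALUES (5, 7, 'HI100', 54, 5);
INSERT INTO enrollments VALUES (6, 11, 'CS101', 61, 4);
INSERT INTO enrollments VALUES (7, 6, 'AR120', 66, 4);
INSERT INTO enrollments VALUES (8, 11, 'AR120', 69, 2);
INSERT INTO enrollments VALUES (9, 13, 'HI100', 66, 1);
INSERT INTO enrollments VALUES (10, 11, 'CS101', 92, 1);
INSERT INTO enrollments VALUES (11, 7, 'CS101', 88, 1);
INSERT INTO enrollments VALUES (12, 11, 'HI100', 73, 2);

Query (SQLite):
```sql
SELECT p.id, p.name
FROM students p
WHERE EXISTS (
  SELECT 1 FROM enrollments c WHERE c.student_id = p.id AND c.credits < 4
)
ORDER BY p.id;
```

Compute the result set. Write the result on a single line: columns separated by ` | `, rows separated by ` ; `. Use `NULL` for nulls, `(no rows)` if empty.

For each students row, check whether any enrollments with matching student_id has credits < 4.
Keep rows where that is true.

6 | Noa ; 7 | Priya ; 11 | Hank ; 13 | Noa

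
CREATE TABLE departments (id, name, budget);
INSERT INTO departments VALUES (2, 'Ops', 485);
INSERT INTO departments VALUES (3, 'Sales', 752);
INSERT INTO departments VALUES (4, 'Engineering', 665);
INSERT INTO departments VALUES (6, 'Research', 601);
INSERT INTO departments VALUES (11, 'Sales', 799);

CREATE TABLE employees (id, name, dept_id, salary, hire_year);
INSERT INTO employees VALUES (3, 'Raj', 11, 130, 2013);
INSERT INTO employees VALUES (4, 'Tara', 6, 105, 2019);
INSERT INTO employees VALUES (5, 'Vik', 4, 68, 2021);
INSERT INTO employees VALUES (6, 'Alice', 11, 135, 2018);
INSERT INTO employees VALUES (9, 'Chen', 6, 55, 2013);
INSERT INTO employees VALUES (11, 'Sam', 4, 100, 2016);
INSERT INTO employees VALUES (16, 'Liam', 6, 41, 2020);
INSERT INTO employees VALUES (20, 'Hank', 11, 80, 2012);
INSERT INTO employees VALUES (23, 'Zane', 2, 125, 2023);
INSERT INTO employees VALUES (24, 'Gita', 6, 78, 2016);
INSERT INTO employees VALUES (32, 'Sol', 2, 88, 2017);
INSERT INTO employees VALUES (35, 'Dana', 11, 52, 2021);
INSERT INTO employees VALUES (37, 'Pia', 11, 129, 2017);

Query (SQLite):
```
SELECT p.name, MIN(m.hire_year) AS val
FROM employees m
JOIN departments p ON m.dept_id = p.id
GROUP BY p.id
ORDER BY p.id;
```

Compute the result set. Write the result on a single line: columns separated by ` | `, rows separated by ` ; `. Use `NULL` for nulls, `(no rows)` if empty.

Ops | 2017 ; Engineering | 2016 ; Research | 2013 ; Sales | 2012

Join each employees row to its departments via dept_id.
Group joined rows by departments.id; compute MIN(m.hire_year) per group.
  2: ids {23, 32} → MIN(m.hire_year)=2017
  4: ids {5, 11} → MIN(m.hire_year)=2016
  6: ids {4, 9, 16, 24} → MIN(m.hire_year)=2013
  11: ids {3, 6, 20, 35, 37} → MIN(m.hire_year)=2012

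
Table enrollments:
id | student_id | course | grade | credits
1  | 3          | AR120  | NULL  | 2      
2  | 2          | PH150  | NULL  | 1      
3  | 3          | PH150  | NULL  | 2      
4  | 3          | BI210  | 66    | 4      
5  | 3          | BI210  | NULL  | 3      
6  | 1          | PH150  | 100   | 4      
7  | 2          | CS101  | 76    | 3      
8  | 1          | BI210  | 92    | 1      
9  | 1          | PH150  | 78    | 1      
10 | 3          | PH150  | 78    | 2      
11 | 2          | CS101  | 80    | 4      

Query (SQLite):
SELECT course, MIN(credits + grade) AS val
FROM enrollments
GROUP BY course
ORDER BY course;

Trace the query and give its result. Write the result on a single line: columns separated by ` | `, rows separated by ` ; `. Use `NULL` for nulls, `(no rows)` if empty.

For each row compute credits + grade.
Group by course; take MIN of the expression per group.
  AR120: ids {1} → MIN(credits + grade)=NULL
  BI210: ids {4, 5, 8} → MIN(credits + grade)=70
  CS101: ids {7, 11} → MIN(credits + grade)=79
  PH150: ids {2, 3, 6, 9, 10} → MIN(credits + grade)=79

AR120 | NULL ; BI210 | 70 ; CS101 | 79 ; PH150 | 79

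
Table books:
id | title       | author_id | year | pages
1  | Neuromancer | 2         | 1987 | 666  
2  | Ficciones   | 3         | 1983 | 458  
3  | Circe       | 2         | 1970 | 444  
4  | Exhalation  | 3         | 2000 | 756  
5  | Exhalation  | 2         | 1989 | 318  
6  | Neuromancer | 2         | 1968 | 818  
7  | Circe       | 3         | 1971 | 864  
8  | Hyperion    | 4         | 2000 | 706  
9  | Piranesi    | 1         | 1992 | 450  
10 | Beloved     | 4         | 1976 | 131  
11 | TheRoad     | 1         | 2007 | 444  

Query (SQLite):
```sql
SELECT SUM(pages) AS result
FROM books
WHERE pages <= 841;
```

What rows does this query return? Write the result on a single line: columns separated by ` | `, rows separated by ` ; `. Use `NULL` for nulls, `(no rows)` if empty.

5191

Rows where pages <= 841 → pages values: [666, 458, 444, 756, 318, 818, 706, 450, 131, 444].
SUM of non-NULL values = 5191.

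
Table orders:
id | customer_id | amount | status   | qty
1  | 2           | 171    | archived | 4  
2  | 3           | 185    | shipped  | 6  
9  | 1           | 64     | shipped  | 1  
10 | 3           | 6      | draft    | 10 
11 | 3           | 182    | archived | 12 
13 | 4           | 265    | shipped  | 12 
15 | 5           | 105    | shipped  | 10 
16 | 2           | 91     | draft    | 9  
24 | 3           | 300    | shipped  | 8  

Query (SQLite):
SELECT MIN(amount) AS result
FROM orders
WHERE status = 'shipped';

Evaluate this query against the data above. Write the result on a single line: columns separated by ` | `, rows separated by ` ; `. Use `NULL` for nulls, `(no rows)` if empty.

Rows where status='shipped' → amount values: [185, 64, 265, 105, 300].
MIN of non-NULL values = 64.

64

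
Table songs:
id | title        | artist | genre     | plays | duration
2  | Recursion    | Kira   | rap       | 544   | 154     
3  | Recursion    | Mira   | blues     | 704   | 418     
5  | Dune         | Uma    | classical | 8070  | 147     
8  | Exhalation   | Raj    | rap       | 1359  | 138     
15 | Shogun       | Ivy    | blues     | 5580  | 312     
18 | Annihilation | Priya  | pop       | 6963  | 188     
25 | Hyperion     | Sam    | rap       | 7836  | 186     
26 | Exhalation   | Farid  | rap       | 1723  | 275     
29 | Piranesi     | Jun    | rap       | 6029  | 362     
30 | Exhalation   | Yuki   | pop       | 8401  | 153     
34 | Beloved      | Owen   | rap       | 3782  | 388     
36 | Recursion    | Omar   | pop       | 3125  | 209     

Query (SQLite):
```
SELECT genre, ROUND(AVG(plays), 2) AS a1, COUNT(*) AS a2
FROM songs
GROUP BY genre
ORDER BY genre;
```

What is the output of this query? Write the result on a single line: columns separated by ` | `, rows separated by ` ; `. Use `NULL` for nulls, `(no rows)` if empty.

Group songs by genre.
Per group compute: ROUND(AVG(plays), 2), COUNT(*).
  blues: ids {3, 15} → ROUND(AVG(plays), 2)=3142, COUNT(*)=2
  classical: ids {5} → ROUND(AVG(plays), 2)=8070, COUNT(*)=1
  pop: ids {18, 30, 36} → ROUND(AVG(plays), 2)=6163, COUNT(*)=3
  rap: ids {2, 8, 25, 26, 29, 34} → ROUND(AVG(plays), 2)=3545.5, COUNT(*)=6

blues | 3142 | 2 ; classical | 8070 | 1 ; pop | 6163 | 3 ; rap | 3545.5 | 6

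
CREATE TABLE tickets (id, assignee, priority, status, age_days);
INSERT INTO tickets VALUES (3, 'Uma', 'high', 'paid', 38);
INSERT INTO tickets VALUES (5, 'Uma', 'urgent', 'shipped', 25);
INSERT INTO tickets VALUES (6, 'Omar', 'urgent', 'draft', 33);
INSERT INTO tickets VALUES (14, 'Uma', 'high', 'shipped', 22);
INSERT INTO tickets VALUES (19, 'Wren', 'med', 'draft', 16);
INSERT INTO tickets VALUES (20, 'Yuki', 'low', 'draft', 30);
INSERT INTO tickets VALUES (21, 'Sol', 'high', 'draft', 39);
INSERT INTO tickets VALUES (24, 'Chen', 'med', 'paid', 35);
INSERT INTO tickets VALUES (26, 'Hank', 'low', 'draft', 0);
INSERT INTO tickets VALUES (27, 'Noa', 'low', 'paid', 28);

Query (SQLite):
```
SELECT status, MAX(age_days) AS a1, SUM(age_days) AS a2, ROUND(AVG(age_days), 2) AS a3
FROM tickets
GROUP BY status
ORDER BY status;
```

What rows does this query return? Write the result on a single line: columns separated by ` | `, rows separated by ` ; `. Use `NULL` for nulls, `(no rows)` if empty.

draft | 39 | 118 | 23.6 ; paid | 38 | 101 | 33.67 ; shipped | 25 | 47 | 23.5

Group tickets by status.
Per group compute: MAX(age_days), SUM(age_days), ROUND(AVG(age_days), 2).
  draft: ids {6, 19, 20, 21, 26} → MAX(age_days)=39, SUM(age_days)=118, ROUND(AVG(age_days), 2)=23.6
  paid: ids {3, 24, 27} → MAX(age_days)=38, SUM(age_days)=101, ROUND(AVG(age_days), 2)=33.67
  shipped: ids {5, 14} → MAX(age_days)=25, SUM(age_days)=47, ROUND(AVG(age_days), 2)=23.5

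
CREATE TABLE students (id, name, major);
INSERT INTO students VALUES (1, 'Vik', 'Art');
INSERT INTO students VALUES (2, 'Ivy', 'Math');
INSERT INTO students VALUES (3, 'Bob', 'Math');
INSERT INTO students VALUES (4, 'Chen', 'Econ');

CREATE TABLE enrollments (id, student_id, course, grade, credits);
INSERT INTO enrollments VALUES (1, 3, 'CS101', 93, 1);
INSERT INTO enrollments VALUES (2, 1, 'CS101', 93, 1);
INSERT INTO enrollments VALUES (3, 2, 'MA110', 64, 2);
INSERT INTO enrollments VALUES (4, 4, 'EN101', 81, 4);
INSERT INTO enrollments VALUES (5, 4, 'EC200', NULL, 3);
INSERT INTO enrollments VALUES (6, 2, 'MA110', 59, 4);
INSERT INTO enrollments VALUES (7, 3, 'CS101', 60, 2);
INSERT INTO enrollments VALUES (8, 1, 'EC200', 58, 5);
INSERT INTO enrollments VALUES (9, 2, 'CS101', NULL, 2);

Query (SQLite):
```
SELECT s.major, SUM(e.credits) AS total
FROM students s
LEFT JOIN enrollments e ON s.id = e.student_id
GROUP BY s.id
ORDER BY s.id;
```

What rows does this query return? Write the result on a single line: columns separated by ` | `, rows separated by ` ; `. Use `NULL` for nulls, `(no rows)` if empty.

Art | 6 ; Math | 8 ; Math | 3 ; Econ | 7

LEFT JOIN keeps every students row; unmatched ones get NULL for enrollments columns.
Group by students.id and compute SUM(e.credits). SUM over an all-NULL group is NULL.
  1: ids {2, 8} → SUM(e.credits)=6
  2: ids {3, 6, 9} → SUM(e.credits)=8
  3: ids {1, 7} → SUM(e.credits)=3
  4: ids {4, 5} → SUM(e.credits)=7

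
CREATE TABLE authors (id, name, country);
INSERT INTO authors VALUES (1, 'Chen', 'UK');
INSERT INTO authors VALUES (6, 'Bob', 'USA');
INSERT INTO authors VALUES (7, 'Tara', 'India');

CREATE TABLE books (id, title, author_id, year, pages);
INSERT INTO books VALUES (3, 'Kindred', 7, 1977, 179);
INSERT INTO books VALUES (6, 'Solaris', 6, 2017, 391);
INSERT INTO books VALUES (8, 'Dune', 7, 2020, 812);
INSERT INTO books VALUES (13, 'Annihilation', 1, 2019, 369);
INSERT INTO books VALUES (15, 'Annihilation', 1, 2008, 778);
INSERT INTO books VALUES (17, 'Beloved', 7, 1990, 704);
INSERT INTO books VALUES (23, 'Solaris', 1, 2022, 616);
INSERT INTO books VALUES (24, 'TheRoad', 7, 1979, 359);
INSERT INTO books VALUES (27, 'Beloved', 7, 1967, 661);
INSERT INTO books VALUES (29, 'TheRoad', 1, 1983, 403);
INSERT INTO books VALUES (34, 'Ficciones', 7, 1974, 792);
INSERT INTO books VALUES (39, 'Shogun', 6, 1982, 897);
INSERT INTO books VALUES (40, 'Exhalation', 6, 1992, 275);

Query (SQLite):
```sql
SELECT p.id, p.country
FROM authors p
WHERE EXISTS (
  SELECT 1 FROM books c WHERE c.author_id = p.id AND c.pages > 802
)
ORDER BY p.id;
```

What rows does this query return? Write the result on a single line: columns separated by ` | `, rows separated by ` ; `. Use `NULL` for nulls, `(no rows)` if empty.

For each authors row, check whether any books with matching author_id has pages > 802.
Keep rows where that is true.

6 | USA ; 7 | India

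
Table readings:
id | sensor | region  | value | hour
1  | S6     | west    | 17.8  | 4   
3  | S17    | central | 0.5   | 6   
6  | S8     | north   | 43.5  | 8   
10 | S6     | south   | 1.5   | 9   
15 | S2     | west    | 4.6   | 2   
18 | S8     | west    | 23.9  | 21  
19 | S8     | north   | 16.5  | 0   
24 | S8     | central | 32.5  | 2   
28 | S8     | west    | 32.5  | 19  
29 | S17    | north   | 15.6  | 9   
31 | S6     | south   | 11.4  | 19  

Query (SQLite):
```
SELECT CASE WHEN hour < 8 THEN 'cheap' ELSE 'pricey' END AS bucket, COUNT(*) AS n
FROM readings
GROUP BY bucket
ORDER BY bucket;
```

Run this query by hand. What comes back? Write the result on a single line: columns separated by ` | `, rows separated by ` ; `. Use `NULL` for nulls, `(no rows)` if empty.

Bucket rows by hour < 8 → 'cheap' else 'pricey'; count each bucket.

cheap | 5 ; pricey | 6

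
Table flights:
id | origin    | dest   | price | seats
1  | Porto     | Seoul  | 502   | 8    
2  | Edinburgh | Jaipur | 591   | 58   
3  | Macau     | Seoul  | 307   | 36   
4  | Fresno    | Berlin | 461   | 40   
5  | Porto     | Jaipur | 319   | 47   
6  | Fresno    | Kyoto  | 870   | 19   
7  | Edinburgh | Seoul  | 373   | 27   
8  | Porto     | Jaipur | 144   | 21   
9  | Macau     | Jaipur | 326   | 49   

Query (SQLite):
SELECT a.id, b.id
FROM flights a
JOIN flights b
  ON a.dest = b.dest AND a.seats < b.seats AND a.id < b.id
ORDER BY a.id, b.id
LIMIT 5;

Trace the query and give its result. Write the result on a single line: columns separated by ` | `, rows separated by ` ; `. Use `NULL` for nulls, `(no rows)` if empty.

1 | 3 ; 1 | 7 ; 5 | 9 ; 8 | 9

Pairs (a,b) with same dest, a.seats < b.seats, a.id < b.id.
dest groups: Berlin:{4} Jaipur:{2,5,8,9} Kyoto:{6} Seoul:{1,3,7}
Ordered by (a.id, b.id); first 5.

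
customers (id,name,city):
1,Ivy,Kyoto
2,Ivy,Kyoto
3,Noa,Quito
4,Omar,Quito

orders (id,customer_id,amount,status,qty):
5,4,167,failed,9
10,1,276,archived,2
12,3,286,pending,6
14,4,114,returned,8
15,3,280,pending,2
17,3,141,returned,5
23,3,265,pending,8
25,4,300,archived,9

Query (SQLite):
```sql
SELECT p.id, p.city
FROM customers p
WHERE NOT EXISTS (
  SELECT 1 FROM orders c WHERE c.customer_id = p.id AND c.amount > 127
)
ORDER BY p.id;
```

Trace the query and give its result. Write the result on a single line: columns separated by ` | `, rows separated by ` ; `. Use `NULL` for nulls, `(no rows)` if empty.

For each customers row, check whether any orders with matching customer_id has amount > 127.
Keep rows where that is false.

2 | Kyoto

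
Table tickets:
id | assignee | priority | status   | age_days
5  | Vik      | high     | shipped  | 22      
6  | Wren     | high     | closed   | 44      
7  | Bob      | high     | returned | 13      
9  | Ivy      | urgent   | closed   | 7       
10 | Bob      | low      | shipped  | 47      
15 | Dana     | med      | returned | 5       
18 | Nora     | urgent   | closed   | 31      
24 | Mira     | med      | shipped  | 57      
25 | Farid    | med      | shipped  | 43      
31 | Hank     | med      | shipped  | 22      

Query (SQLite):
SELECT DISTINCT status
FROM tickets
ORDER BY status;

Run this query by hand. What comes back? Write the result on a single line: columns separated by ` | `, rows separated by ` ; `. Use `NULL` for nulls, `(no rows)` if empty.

Collect distinct status values from tickets.

closed ; returned ; shipped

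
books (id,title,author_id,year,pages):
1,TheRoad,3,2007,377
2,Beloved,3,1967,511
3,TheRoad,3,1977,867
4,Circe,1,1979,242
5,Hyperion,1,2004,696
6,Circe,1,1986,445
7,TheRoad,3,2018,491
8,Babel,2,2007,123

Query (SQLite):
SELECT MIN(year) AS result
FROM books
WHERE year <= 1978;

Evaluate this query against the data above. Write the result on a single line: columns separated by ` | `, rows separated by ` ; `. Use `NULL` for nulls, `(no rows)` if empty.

1967

Rows where year <= 1978 → year values: [1967, 1977].
MIN of non-NULL values = 1967.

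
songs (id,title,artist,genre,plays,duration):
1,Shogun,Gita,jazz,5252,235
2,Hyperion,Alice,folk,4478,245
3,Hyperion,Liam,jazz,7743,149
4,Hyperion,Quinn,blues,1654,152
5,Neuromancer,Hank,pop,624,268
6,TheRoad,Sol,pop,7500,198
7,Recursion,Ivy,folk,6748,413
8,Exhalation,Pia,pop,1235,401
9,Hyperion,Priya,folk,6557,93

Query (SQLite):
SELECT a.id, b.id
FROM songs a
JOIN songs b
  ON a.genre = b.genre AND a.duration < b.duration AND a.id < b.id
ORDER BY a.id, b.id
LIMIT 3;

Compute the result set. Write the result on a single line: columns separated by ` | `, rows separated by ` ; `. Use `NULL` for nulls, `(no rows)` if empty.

2 | 7 ; 5 | 8 ; 6 | 8

Pairs (a,b) with same genre, a.duration < b.duration, a.id < b.id.
genre groups: blues:{4} folk:{2,7,9} jazz:{1,3} pop:{5,6,8}
Ordered by (a.id, b.id); first 3.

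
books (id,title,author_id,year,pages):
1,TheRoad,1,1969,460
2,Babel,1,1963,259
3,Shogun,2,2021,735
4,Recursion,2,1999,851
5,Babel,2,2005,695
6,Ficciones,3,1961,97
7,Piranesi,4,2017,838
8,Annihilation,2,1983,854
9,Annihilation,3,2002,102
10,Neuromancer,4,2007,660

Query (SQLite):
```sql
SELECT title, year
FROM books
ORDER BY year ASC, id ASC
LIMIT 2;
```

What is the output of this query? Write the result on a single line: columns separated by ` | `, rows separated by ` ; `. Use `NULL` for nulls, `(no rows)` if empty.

Ficciones | 1961 ; Babel | 1963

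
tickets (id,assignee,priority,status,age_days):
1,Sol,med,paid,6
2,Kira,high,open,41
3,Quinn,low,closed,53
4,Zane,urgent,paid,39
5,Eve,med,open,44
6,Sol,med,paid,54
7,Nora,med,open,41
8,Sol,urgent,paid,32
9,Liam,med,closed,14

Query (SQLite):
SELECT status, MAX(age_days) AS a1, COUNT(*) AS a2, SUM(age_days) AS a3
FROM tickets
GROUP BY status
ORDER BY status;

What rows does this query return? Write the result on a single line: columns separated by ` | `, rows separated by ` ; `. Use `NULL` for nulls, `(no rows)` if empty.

closed | 53 | 2 | 67 ; open | 44 | 3 | 126 ; paid | 54 | 4 | 131

Group tickets by status.
Per group compute: MAX(age_days), COUNT(*), SUM(age_days).
  closed: ids {3, 9} → MAX(age_days)=53, COUNT(*)=2, SUM(age_days)=67
  open: ids {2, 5, 7} → MAX(age_days)=44, COUNT(*)=3, SUM(age_days)=126
  paid: ids {1, 4, 6, 8} → MAX(age_days)=54, COUNT(*)=4, SUM(age_days)=131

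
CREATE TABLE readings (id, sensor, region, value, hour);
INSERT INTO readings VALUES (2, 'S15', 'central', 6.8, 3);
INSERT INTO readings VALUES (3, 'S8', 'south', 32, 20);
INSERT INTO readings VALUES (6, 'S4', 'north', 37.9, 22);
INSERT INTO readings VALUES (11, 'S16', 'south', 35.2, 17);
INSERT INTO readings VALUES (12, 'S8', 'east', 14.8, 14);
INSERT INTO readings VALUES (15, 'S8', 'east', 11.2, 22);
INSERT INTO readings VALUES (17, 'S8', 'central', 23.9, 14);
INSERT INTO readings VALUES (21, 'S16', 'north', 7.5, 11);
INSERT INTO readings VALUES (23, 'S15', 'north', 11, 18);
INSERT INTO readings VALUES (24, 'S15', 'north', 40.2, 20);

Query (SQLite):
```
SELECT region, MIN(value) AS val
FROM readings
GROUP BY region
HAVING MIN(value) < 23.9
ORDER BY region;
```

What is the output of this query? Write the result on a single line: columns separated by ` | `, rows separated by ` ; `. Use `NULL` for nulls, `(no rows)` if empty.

central | 6.8 ; east | 11.2 ; north | 7.5

Partition readings by region; compute MIN(value) within each group.
HAVING: keep groups where MIN(value) < 23.9.
  central: ids {2, 17} → MIN(value)=6.8
  east: ids {12, 15} → MIN(value)=11.2
  north: ids {6, 21, 23, 24} → MIN(value)=7.5
  south: ids {3, 11} → MIN(value)=32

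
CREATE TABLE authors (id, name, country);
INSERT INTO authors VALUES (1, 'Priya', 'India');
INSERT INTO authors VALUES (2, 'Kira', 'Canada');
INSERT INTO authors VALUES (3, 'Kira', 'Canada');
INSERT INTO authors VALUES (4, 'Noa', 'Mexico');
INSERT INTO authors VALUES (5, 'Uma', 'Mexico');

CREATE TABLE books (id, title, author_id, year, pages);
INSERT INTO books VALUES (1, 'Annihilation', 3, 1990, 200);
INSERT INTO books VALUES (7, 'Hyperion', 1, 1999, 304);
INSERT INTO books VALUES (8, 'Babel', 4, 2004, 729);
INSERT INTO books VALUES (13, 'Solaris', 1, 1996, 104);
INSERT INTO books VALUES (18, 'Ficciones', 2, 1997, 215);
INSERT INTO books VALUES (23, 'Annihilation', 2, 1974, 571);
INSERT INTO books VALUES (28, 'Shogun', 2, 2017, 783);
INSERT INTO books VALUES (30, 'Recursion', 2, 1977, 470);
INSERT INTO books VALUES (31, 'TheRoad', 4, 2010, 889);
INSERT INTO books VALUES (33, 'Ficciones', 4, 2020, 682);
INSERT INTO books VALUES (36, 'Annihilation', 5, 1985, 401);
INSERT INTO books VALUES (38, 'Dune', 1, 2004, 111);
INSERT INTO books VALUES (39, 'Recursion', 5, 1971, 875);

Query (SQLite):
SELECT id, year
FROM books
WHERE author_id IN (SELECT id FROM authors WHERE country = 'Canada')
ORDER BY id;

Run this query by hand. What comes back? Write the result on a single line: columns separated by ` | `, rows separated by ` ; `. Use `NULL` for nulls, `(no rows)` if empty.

1 | 1990 ; 18 | 1997 ; 23 | 1974 ; 28 | 2017 ; 30 | 1977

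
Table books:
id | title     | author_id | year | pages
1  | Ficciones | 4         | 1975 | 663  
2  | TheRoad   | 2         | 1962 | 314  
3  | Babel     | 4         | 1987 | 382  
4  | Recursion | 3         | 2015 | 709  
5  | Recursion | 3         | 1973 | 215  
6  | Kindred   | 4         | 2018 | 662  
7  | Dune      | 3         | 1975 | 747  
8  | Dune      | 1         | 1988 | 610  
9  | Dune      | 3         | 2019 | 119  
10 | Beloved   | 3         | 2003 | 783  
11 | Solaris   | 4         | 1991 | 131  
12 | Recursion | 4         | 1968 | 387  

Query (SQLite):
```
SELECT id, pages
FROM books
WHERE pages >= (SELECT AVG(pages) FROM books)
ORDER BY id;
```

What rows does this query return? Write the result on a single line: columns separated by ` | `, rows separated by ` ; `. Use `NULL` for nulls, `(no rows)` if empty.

1 | 663 ; 4 | 709 ; 6 | 662 ; 7 | 747 ; 8 | 610 ; 10 | 783

Scalar subquery: AVG(pages) over all books rows = 476.833333 (≈; comparison uses full precision).
Keep rows where pages >= that value.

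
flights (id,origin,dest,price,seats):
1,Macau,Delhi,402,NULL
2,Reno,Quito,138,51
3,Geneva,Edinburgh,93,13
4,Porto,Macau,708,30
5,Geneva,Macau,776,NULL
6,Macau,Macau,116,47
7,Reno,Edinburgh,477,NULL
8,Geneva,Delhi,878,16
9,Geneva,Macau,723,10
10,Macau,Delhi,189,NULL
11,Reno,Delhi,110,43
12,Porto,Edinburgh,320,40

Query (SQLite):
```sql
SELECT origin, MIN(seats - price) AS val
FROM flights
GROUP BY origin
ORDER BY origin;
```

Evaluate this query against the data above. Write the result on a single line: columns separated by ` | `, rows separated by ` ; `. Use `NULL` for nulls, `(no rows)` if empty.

Geneva | -862 ; Macau | -69 ; Porto | -678 ; Reno | -87

For each row compute seats - price.
Group by origin; take MIN of the expression per group.
  Geneva: ids {3, 5, 8, 9} → MIN(seats - price)=-862
  Macau: ids {1, 6, 10} → MIN(seats - price)=-69
  Porto: ids {4, 12} → MIN(seats - price)=-678
  Reno: ids {2, 7, 11} → MIN(seats - price)=-87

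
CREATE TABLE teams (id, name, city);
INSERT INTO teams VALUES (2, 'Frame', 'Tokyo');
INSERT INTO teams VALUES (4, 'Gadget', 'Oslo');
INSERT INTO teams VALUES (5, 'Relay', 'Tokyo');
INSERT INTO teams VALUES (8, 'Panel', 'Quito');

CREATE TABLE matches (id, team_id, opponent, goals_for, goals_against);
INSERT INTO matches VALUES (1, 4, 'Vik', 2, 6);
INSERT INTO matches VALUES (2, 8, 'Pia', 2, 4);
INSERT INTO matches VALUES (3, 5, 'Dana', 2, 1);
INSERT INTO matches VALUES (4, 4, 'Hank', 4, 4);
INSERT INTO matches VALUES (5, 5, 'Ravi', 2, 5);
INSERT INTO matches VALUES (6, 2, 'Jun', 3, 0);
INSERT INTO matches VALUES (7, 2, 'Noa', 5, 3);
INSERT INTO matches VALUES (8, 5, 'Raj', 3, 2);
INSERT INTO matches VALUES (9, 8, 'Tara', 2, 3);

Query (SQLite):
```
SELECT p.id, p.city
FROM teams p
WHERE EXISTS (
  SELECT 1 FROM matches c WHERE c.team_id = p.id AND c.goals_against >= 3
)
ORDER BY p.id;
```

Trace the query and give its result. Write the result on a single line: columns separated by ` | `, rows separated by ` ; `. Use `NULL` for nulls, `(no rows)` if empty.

For each teams row, check whether any matches with matching team_id has goals_against >= 3.
Keep rows where that is true.

2 | Tokyo ; 4 | Oslo ; 5 | Tokyo ; 8 | Quito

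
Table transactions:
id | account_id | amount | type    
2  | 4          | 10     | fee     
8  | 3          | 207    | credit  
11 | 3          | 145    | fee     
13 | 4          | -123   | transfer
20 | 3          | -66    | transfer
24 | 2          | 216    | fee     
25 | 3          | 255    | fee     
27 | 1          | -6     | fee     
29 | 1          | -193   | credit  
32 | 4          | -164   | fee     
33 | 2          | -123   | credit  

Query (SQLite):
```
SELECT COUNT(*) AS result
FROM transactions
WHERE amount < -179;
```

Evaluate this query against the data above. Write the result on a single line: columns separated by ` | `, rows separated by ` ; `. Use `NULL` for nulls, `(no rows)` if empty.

Rows where amount < -179 → amount values: [-193].
COUNT(*) counts rows → 1.

1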